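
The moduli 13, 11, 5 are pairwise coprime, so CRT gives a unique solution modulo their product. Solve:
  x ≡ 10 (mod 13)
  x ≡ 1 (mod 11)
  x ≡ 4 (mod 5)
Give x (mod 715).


Moduli 13, 11, 5 are pairwise coprime; by CRT there is a unique solution modulo M = 13 · 11 · 5 = 715.
Solve pairwise, accumulating the modulus:
  Start with x ≡ 10 (mod 13).
  Combine with x ≡ 1 (mod 11): since gcd(13, 11) = 1, we get a unique residue mod 143.
    Write x = 10 + 13·t and substitute into x ≡ 1 (mod 11): 13·t ≡ 1 − 10 = -9 (mod 11).
    Reduce coefficients mod 11: 2·t ≡ 2 (mod 11).
    The inverse of 2 mod 11 is 6 (since 2·6 = 12 = 1·11 + 1), so t ≡ 6·2 = 12 ≡ 1 (mod 11).
    Then x = 10 + 13·1 = 23, valid modulo lcm(13, 11) = 143: x ≡ 23 (mod 143).
  Combine with x ≡ 4 (mod 5): since gcd(143, 5) = 1, we get a unique residue mod 715.
    Write x = 23 + 143·t and substitute into x ≡ 4 (mod 5): 143·t ≡ 4 − 23 = -19 (mod 5).
    Reduce coefficients mod 5: 3·t ≡ 1 (mod 5).
    The inverse of 3 mod 5 is 2 (since 3·2 = 6 = 1·5 + 1), so t ≡ 2·1 = 2 ≡ 2 (mod 5).
    Then x = 23 + 143·2 = 309, valid modulo lcm(143, 5) = 715: x ≡ 309 (mod 715).
Verify: 309 mod 13 = 10 ✓, 309 mod 11 = 1 ✓, 309 mod 5 = 4 ✓.

x ≡ 309 (mod 715).


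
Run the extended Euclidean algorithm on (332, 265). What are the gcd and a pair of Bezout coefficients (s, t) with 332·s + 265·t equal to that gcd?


Euclidean algorithm on (332, 265) — divide until remainder is 0:
  332 = 1 · 265 + 67
  265 = 3 · 67 + 64
  67 = 1 · 64 + 3
  64 = 21 · 3 + 1
  3 = 3 · 1 + 0
gcd(332, 265) = 1.
Track Bezout coefficients alongside the remainders: start with r₀ = 332 = a·1 + b·0 (s = 1, t = 0) and r₁ = 265 = a·0 + b·1 (s = 0, t = 1); each new remainder r_{k+1} = r_{k-1} − q_k·r_k inherits s_{k+1} = s_{k-1} − q_k·s_k, t_{k+1} = t_{k-1} − q_k·t_k, so r_k = a·s_k + b·t_k at every step:
  q = 1: r = 67, s = 1 − 1·0 = 1, t = 0 − 1·1 = -1  (check: 332·1 + 265·(-1) = 67)
  q = 3: r = 64, s = 0 − 3·1 = -3, t = 1 − 3·(-1) = 4  (check: 332·(-3) + 265·4 = 64)
  q = 1: r = 3, s = 1 − 1·(-3) = 4, t = -1 − 1·4 = -5  (check: 332·4 + 265·(-5) = 3)
  q = 21: r = 1, s = -3 − 21·4 = -87, t = 4 − 21·(-5) = 109  (check: 332·(-87) + 265·109 = 1)
The row with r = 1 (the gcd) gives the Bezout coefficients s = -87, t = 109.
Result: 332 · (-87) + 265 · (109) = 1.

gcd(332, 265) = 1; s = -87, t = 109 (check: 332·(-87) + 265·109 = 1).


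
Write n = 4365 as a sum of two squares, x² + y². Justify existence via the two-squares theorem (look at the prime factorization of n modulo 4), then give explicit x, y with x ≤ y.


Step 1: Factor n = 4365 = 3^2 · 5 · 97.
Step 2: Check the mod-4 condition on each prime factor: 3 ≡ 3 (mod 4), exponent 2 (must be even); 5 ≡ 1 (mod 4), exponent 1; 97 ≡ 1 (mod 4), exponent 1.
All primes ≡ 3 (mod 4) appear to even exponent (or don't appear), so by the two-squares theorem n IS expressible as a sum of two squares.
Step 3: Build a representation. Group n = k² · m with k = 3 and m = 5 · 97 = 485 (a product of primes ≡ 1 (mod 4)); a representation of m scales to one of n via (k·x)² + (k·y)² = k²(x² + y²). Each prime p ≡ 1 (mod 4) is itself a sum of two squares; find a² by testing p − a² for a perfect square:
  5: 5 − 1² = 4 = 2² ⇒ 5 = 1² + 2².
  97: 97 − 1² = 96, 97 − 2² = 93, 97 − 3² = 88, 97 − 4² = 81 = 9² ⇒ 97 = 4² + 9².
  Combine using the Brahmagupta–Fibonacci identity (a² + b²)(c² + d²) = (ac − bd)² + (ad + bc)² = (ac + bd)² + (ad − bc)²:
  5 · 97 = 485: from (1² + 2²)(4² + 9²), take (1·4 − 2·9, 1·9 + 2·4) = (4 − 18, 9 + 8) = (-14, 17); dropping signs (only squares matter) gives (14, 17); check 14² + 17² = 196 + 289 = 485 ✓.
  Scale by k = 3: (3·14, 3·17) = (42, 51).
Step 4: Order so x ≤ y and verify: 42² + 51² = 1764 + 2601 = 4365 = n. ✓

n = 4365 = 42² + 51² (one valid representation with x ≤ y).


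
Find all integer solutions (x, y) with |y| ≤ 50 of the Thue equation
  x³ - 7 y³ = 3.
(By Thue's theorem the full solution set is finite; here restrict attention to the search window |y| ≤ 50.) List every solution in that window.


The equation is x³ - 7y³ = 3. For fixed y, x³ = 7·y³ + 3, so a solution requires the RHS to be a perfect cube.
Strategy: iterate y from -50 to 50, compute RHS = 7·y³ + 3, and check whether it is a (positive or negative) perfect cube.
Check small values of y:
  y = 0: RHS = 3 is not a perfect cube.
  y = 1: RHS = 10 is not a perfect cube.
  y = -1: RHS = -4 is not a perfect cube.
  y = 2: RHS = 59 is not a perfect cube.
  y = -2: RHS = -53 is not a perfect cube.
  y = 3: RHS = 192 is not a perfect cube.
  y = -3: RHS = -186 is not a perfect cube.
Continuing the search up to |y| = 50 finds no solutions either.
No (x, y) in the scanned range satisfies the equation.

No integer solutions with |y| ≤ 50.


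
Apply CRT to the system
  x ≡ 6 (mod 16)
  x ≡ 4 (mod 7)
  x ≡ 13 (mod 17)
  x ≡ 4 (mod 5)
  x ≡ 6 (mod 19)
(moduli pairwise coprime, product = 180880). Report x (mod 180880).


Product of moduli M = 16 · 7 · 17 · 5 · 19 = 180880.
Merge one congruence at a time:
  Start: x ≡ 6 (mod 16).
  Combine with x ≡ 4 (mod 7); new modulus lcm = 112.
    Write x = 6 + 16·t and substitute into x ≡ 4 (mod 7): 16·t ≡ 4 − 6 = -2 (mod 7).
    Reduce coefficients mod 7: 2·t ≡ 5 (mod 7).
    The inverse of 2 mod 7 is 4 (since 2·4 = 8 = 1·7 + 1), so t ≡ 4·5 = 20 ≡ 6 (mod 7).
    Then x = 6 + 16·6 = 102, valid modulo lcm(16, 7) = 112: x ≡ 102 (mod 112).
  Combine with x ≡ 13 (mod 17); new modulus lcm = 1904.
    Write x = 102 + 112·t and substitute into x ≡ 13 (mod 17): 112·t ≡ 13 − 102 = -89 (mod 17).
    Reduce coefficients mod 17: 10·t ≡ 13 (mod 17).
    The inverse of 10 mod 17 is 12 (since 10·12 = 120 = 7·17 + 1), so t ≡ 12·13 = 156 ≡ 3 (mod 17).
    Then x = 102 + 112·3 = 438, valid modulo lcm(112, 17) = 1904: x ≡ 438 (mod 1904).
  Combine with x ≡ 4 (mod 5); new modulus lcm = 9520.
    Write x = 438 + 1904·t and substitute into x ≡ 4 (mod 5): 1904·t ≡ 4 − 438 = -434 (mod 5).
    Reduce coefficients mod 5: 4·t ≡ 1 (mod 5).
    The inverse of 4 mod 5 is 4 (since 4·4 = 16 = 3·5 + 1), so t ≡ 4·1 = 4 ≡ 4 (mod 5).
    Then x = 438 + 1904·4 = 8054, valid modulo lcm(1904, 5) = 9520: x ≡ 8054 (mod 9520).
  Combine with x ≡ 6 (mod 19); new modulus lcm = 180880.
    Write x = 8054 + 9520·t and substitute into x ≡ 6 (mod 19): 9520·t ≡ 6 − 8054 = -8048 (mod 19).
    Reduce coefficients mod 19: 1·t ≡ 8 (mod 19).
    So t ≡ 8 (mod 19).
    Then x = 8054 + 9520·8 = 84214, valid modulo lcm(9520, 19) = 180880: x ≡ 84214 (mod 180880).
Verify against each original: 84214 mod 16 = 6, 84214 mod 7 = 4, 84214 mod 17 = 13, 84214 mod 5 = 4, 84214 mod 19 = 6.

x ≡ 84214 (mod 180880).


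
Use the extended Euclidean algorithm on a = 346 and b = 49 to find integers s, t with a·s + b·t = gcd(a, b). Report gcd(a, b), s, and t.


Euclidean algorithm on (346, 49) — divide until remainder is 0:
  346 = 7 · 49 + 3
  49 = 16 · 3 + 1
  3 = 3 · 1 + 0
gcd(346, 49) = 1.
Track Bezout coefficients alongside the remainders: start with r₀ = 346 = a·1 + b·0 (s = 1, t = 0) and r₁ = 49 = a·0 + b·1 (s = 0, t = 1); each new remainder r_{k+1} = r_{k-1} − q_k·r_k inherits s_{k+1} = s_{k-1} − q_k·s_k, t_{k+1} = t_{k-1} − q_k·t_k, so r_k = a·s_k + b·t_k at every step:
  q = 7: r = 3, s = 1 − 7·0 = 1, t = 0 − 7·1 = -7  (check: 346·1 + 49·(-7) = 3)
  q = 16: r = 1, s = 0 − 16·1 = -16, t = 1 − 16·(-7) = 113  (check: 346·(-16) + 49·113 = 1)
The row with r = 1 (the gcd) gives the Bezout coefficients s = -16, t = 113.
Result: 346 · (-16) + 49 · (113) = 1.

gcd(346, 49) = 1; s = -16, t = 113 (check: 346·(-16) + 49·113 = 1).


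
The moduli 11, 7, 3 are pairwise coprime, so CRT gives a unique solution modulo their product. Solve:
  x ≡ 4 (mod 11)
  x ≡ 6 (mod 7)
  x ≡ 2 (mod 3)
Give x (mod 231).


Moduli 11, 7, 3 are pairwise coprime; by CRT there is a unique solution modulo M = 11 · 7 · 3 = 231.
Solve pairwise, accumulating the modulus:
  Start with x ≡ 4 (mod 11).
  Combine with x ≡ 6 (mod 7): since gcd(11, 7) = 1, we get a unique residue mod 77.
    Write x = 4 + 11·t and substitute into x ≡ 6 (mod 7): 11·t ≡ 6 − 4 = 2 (mod 7).
    Reduce coefficients mod 7: 4·t ≡ 2 (mod 7).
    The inverse of 4 mod 7 is 2 (since 4·2 = 8 = 1·7 + 1), so t ≡ 2·2 = 4 ≡ 4 (mod 7).
    Then x = 4 + 11·4 = 48, valid modulo lcm(11, 7) = 77: x ≡ 48 (mod 77).
  Combine with x ≡ 2 (mod 3): since gcd(77, 3) = 1, we get a unique residue mod 231.
    Write x = 48 + 77·t and substitute into x ≡ 2 (mod 3): 77·t ≡ 2 − 48 = -46 (mod 3).
    Reduce coefficients mod 3: 2·t ≡ 2 (mod 3).
    The inverse of 2 mod 3 is 2 (since 2·2 = 4 = 1·3 + 1), so t ≡ 2·2 = 4 ≡ 1 (mod 3).
    Then x = 48 + 77·1 = 125, valid modulo lcm(77, 3) = 231: x ≡ 125 (mod 231).
Verify: 125 mod 11 = 4 ✓, 125 mod 7 = 6 ✓, 125 mod 3 = 2 ✓.

x ≡ 125 (mod 231).


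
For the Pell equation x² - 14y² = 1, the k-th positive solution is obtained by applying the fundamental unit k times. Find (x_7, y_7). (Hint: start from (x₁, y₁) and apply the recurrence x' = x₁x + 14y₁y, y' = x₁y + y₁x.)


Step 1: Find the fundamental solution (x₁, y₁) of x² - 14y² = 1.
  Expand √14 as a continued fraction. a₀ = ⌊√14⌋ = 3; iterate m_{k+1} = d_k·a_k − m_k, d_{k+1} = (14 − m_{k+1}²)/d_k, a_{k+1} = ⌊(a₀ + m_{k+1})/d_{k+1}⌋ (starting m₀ = 0, d₀ = 1), with convergents p_k = a_k·p_{k-1} + p_{k-2}, q_k = a_k·q_{k-1} + q_{k-2} (p₋₁ = 1, q₋₁ = 0):
  k = 0: a₀ = 3; p₀/q₀ = 3/1; p₀² − 14·q₀² = 9 − 14 = -5.
  k = 1: m = 3, d = 5, a = ⌊(3 + 3)/5⌋ = 1; p/q = (1·3 + 1)/(1·1 + 0) = 4/1; p² − 14·q² = 16 − 14 = 2.
  k = 2: m = 2, d = 2, a = ⌊(3 + 2)/2⌋ = 2; p/q = (2·4 + 3)/(2·1 + 1) = 11/3; p² − 14·q² = 121 − 126 = -5.
  k = 3: m = 2, d = 5, a = ⌊(3 + 2)/5⌋ = 1; p/q = (1·11 + 4)/(1·3 + 1) = 15/4; p² − 14·q² = 225 − 224 = 1.
  The first convergent with p² − 14·q² = 1 gives the fundamental solution (x₁, y₁) = (15, 4).
Step 2: Apply the recurrence (x_{n+1}, y_{n+1}) = (x₁x_n + 14y₁y_n, x₁y_n + y₁x_n) repeatedly.
  From (x_1, y_1) = (15, 4): x_2 = 15·15 + 14·4·4 = 449; y_2 = 15·4 + 4·15 = 120.
  From (x_2, y_2) = (449, 120): x_3 = 15·449 + 14·4·120 = 13455; y_3 = 15·120 + 4·449 = 3596.
  From (x_3, y_3) = (13455, 3596): x_4 = 15·13455 + 14·4·3596 = 403201; y_4 = 15·3596 + 4·13455 = 107760.
  From (x_4, y_4) = (403201, 107760): x_5 = 15·403201 + 14·4·107760 = 12082575; y_5 = 15·107760 + 4·403201 = 3229204.
  From (x_5, y_5) = (12082575, 3229204): x_6 = 15·12082575 + 14·4·3229204 = 362074049; y_6 = 15·3229204 + 4·12082575 = 96768360.
  From (x_6, y_6) = (362074049, 96768360): x_7 = 15·362074049 + 14·4·96768360 = 10850138895; y_7 = 15·96768360 + 4·362074049 = 2899821596.
Step 3: Verify x_7² - 14·y_7² = 117725514040791821025 - 117725514040791821024 = 1 (should be 1). ✓

(x_1, y_1) = (15, 4); (x_7, y_7) = (10850138895, 2899821596).


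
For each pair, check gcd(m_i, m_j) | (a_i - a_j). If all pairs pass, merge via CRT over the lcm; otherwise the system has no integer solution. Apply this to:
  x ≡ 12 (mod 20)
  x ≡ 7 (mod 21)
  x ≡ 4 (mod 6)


Moduli 20, 21, 6 are not pairwise coprime, so CRT works modulo lcm(m_i) when all pairwise compatibility conditions hold.
Pairwise compatibility: gcd(m_i, m_j) must divide a_i - a_j for every pair.
Merge one congruence at a time:
  Start: x ≡ 12 (mod 20).
  Combine with x ≡ 7 (mod 21): gcd(20, 21) = 1; 7 - 12 = -5, which IS divisible by 1, so compatible.
    Write x = 12 + 20·t and substitute into x ≡ 7 (mod 21): 20·t ≡ 7 − 12 = -5 (mod 21).
    Reduce coefficients mod 21: 20·t ≡ 16 (mod 21).
    The inverse of 20 mod 21 is 20 (since 20·20 = 400 = 19·21 + 1), so t ≡ 20·16 = 320 ≡ 5 (mod 21).
    Then x = 12 + 20·5 = 112, valid modulo lcm(20, 21) = 420: x ≡ 112 (mod 420).
  Combine with x ≡ 4 (mod 6): gcd(420, 6) = 6; 4 - 112 = -108, which IS divisible by 6, so compatible.
    Write x = 112 + 420·t and substitute into x ≡ 4 (mod 6): 420·t ≡ 4 − 112 = -108 (mod 6).
    Divide the congruence (and modulus) by g = 6: 70·t ≡ -18 (mod 1).
    Modulo 1 every t works; take t = 0.
    Then x = 112 + 420·0 = 112, valid modulo lcm(420, 6) = 420: x ≡ 112 (mod 420).
Verify: 112 mod 20 = 12, 112 mod 21 = 7, 112 mod 6 = 4.

x ≡ 112 (mod 420).


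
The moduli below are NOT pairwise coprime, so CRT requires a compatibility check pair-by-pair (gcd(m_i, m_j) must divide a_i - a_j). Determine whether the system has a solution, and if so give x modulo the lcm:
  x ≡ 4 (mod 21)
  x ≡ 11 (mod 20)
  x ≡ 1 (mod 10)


Moduli 21, 20, 10 are not pairwise coprime, so CRT works modulo lcm(m_i) when all pairwise compatibility conditions hold.
Pairwise compatibility: gcd(m_i, m_j) must divide a_i - a_j for every pair.
Merge one congruence at a time:
  Start: x ≡ 4 (mod 21).
  Combine with x ≡ 11 (mod 20): gcd(21, 20) = 1; 11 - 4 = 7, which IS divisible by 1, so compatible.
    Write x = 4 + 21·t and substitute into x ≡ 11 (mod 20): 21·t ≡ 11 − 4 = 7 (mod 20).
    Reduce coefficients mod 20: 1·t ≡ 7 (mod 20).
    So t ≡ 7 (mod 20).
    Then x = 4 + 21·7 = 151, valid modulo lcm(21, 20) = 420: x ≡ 151 (mod 420).
  Combine with x ≡ 1 (mod 10): gcd(420, 10) = 10; 1 - 151 = -150, which IS divisible by 10, so compatible.
    Write x = 151 + 420·t and substitute into x ≡ 1 (mod 10): 420·t ≡ 1 − 151 = -150 (mod 10).
    Divide the congruence (and modulus) by g = 10: 42·t ≡ -15 (mod 1).
    Modulo 1 every t works; take t = 0.
    Then x = 151 + 420·0 = 151, valid modulo lcm(420, 10) = 420: x ≡ 151 (mod 420).
Verify: 151 mod 21 = 4, 151 mod 20 = 11, 151 mod 10 = 1.

x ≡ 151 (mod 420).


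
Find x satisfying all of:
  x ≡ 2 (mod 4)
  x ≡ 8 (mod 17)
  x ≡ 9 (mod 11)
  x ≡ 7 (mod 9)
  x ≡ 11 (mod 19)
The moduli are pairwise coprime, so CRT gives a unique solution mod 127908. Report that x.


Product of moduli M = 4 · 17 · 11 · 9 · 19 = 127908.
Merge one congruence at a time:
  Start: x ≡ 2 (mod 4).
  Combine with x ≡ 8 (mod 17); new modulus lcm = 68.
    Write x = 2 + 4·t and substitute into x ≡ 8 (mod 17): 4·t ≡ 8 − 2 = 6 (mod 17).
    The inverse of 4 mod 17 is 13 (since 4·13 = 52 = 3·17 + 1), so t ≡ 13·6 = 78 ≡ 10 (mod 17).
    Then x = 2 + 4·10 = 42, valid modulo lcm(4, 17) = 68: x ≡ 42 (mod 68).
  Combine with x ≡ 9 (mod 11); new modulus lcm = 748.
    Write x = 42 + 68·t and substitute into x ≡ 9 (mod 11): 68·t ≡ 9 − 42 = -33 (mod 11).
    Reduce coefficients mod 11: 2·t ≡ 0 (mod 11).
    The inverse of 2 mod 11 is 6 (since 2·6 = 12 = 1·11 + 1), so t ≡ 6·0 = 0 ≡ 0 (mod 11).
    Then x = 42 + 68·0 = 42, valid modulo lcm(68, 11) = 748: x ≡ 42 (mod 748).
  Combine with x ≡ 7 (mod 9); new modulus lcm = 6732.
    Write x = 42 + 748·t and substitute into x ≡ 7 (mod 9): 748·t ≡ 7 − 42 = -35 (mod 9).
    Reduce coefficients mod 9: 1·t ≡ 1 (mod 9).
    So t ≡ 1 (mod 9).
    Then x = 42 + 748·1 = 790, valid modulo lcm(748, 9) = 6732: x ≡ 790 (mod 6732).
  Combine with x ≡ 11 (mod 19); new modulus lcm = 127908.
    Write x = 790 + 6732·t and substitute into x ≡ 11 (mod 19): 6732·t ≡ 11 − 790 = -779 (mod 19).
    Reduce coefficients mod 19: 6·t ≡ 0 (mod 19).
    The inverse of 6 mod 19 is 16 (since 6·16 = 96 = 5·19 + 1), so t ≡ 16·0 = 0 ≡ 0 (mod 19).
    Then x = 790 + 6732·0 = 790, valid modulo lcm(6732, 19) = 127908: x ≡ 790 (mod 127908).
Verify against each original: 790 mod 4 = 2, 790 mod 17 = 8, 790 mod 11 = 9, 790 mod 9 = 7, 790 mod 19 = 11.

x ≡ 790 (mod 127908).


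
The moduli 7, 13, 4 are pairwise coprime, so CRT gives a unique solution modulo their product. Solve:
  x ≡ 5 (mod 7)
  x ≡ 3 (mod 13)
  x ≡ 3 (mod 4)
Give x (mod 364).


Moduli 7, 13, 4 are pairwise coprime; by CRT there is a unique solution modulo M = 7 · 13 · 4 = 364.
Solve pairwise, accumulating the modulus:
  Start with x ≡ 5 (mod 7).
  Combine with x ≡ 3 (mod 13): since gcd(7, 13) = 1, we get a unique residue mod 91.
    Write x = 5 + 7·t and substitute into x ≡ 3 (mod 13): 7·t ≡ 3 − 5 = -2 (mod 13).
    Reduce coefficients mod 13: 7·t ≡ 11 (mod 13).
    The inverse of 7 mod 13 is 2 (since 7·2 = 14 = 1·13 + 1), so t ≡ 2·11 = 22 ≡ 9 (mod 13).
    Then x = 5 + 7·9 = 68, valid modulo lcm(7, 13) = 91: x ≡ 68 (mod 91).
  Combine with x ≡ 3 (mod 4): since gcd(91, 4) = 1, we get a unique residue mod 364.
    Write x = 68 + 91·t and substitute into x ≡ 3 (mod 4): 91·t ≡ 3 − 68 = -65 (mod 4).
    Reduce coefficients mod 4: 3·t ≡ 3 (mod 4).
    The inverse of 3 mod 4 is 3 (since 3·3 = 9 = 2·4 + 1), so t ≡ 3·3 = 9 ≡ 1 (mod 4).
    Then x = 68 + 91·1 = 159, valid modulo lcm(91, 4) = 364: x ≡ 159 (mod 364).
Verify: 159 mod 7 = 5 ✓, 159 mod 13 = 3 ✓, 159 mod 4 = 3 ✓.

x ≡ 159 (mod 364).


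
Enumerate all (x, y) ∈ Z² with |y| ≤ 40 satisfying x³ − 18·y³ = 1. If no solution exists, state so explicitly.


The equation is x³ - 18y³ = 1. For fixed y, x³ = 18·y³ + 1, so a solution requires the RHS to be a perfect cube.
Strategy: iterate y from -40 to 40, compute RHS = 18·y³ + 1, and check whether it is a (positive or negative) perfect cube.
Check small values of y:
  y = 0: RHS = 1 = (1)³ ⇒ x = 1 works.
  y = 1: RHS = 19 is not a perfect cube.
  y = -1: RHS = -17 is not a perfect cube.
  y = 2: RHS = 145 is not a perfect cube.
  y = -2: RHS = -143 is not a perfect cube.
  y = 3: RHS = 487 is not a perfect cube.
  y = -3: RHS = -485 is not a perfect cube.
Continuing the search up to |y| = 40 finds no further solutions beyond those listed.
Collected solutions: (1, 0).

Solutions (with |y| ≤ 40): (1, 0).


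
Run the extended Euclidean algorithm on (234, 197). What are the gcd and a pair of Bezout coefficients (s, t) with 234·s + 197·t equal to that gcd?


Euclidean algorithm on (234, 197) — divide until remainder is 0:
  234 = 1 · 197 + 37
  197 = 5 · 37 + 12
  37 = 3 · 12 + 1
  12 = 12 · 1 + 0
gcd(234, 197) = 1.
Track Bezout coefficients alongside the remainders: start with r₀ = 234 = a·1 + b·0 (s = 1, t = 0) and r₁ = 197 = a·0 + b·1 (s = 0, t = 1); each new remainder r_{k+1} = r_{k-1} − q_k·r_k inherits s_{k+1} = s_{k-1} − q_k·s_k, t_{k+1} = t_{k-1} − q_k·t_k, so r_k = a·s_k + b·t_k at every step:
  q = 1: r = 37, s = 1 − 1·0 = 1, t = 0 − 1·1 = -1  (check: 234·1 + 197·(-1) = 37)
  q = 5: r = 12, s = 0 − 5·1 = -5, t = 1 − 5·(-1) = 6  (check: 234·(-5) + 197·6 = 12)
  q = 3: r = 1, s = 1 − 3·(-5) = 16, t = -1 − 3·6 = -19  (check: 234·16 + 197·(-19) = 1)
The row with r = 1 (the gcd) gives the Bezout coefficients s = 16, t = -19.
Result: 234 · (16) + 197 · (-19) = 1.

gcd(234, 197) = 1; s = 16, t = -19 (check: 234·16 + 197·(-19) = 1).


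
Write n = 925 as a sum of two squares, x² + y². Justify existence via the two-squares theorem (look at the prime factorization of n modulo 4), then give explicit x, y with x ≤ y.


Step 1: Factor n = 925 = 5^2 · 37.
Step 2: Check the mod-4 condition on each prime factor: 5 ≡ 1 (mod 4), exponent 2; 37 ≡ 1 (mod 4), exponent 1.
All primes ≡ 3 (mod 4) appear to even exponent (or don't appear), so by the two-squares theorem n IS expressible as a sum of two squares.
Step 3: Build a representation. Here n = 5 · 5 · 37 is a product of primes ≡ 1 (mod 4). Each prime p ≡ 1 (mod 4) is itself a sum of two squares; find a² by testing p − a² for a perfect square:
  5: 5 − 1² = 4 = 2² ⇒ 5 = 1² + 2².
  37: 37 − 1² = 36 = 6² ⇒ 37 = 1² + 6².
  Combine using the Brahmagupta–Fibonacci identity (a² + b²)(c² + d²) = (ac − bd)² + (ad + bc)² = (ac + bd)² + (ad − bc)²:
  5 · 5 = 25: from (1² + 2²)(1² + 2²), take (1·1 − 2·2, 1·2 + 2·1) = (1 − 4, 2 + 2) = (-3, 4); dropping signs (only squares matter) gives (3, 4); check 3² + 4² = 9 + 16 = 25 ✓.
  25 · 37 = 925: from (3² + 4²)(1² + 6²), take (3·1 − 4·6, 3·6 + 4·1) = (3 − 24, 18 + 4) = (-21, 22); dropping signs (only squares matter) gives (21, 22); check 21² + 22² = 441 + 484 = 925 ✓.
Step 4: Order so x ≤ y and verify: 21² + 22² = 441 + 484 = 925 = n. ✓

n = 925 = 21² + 22² (one valid representation with x ≤ y).


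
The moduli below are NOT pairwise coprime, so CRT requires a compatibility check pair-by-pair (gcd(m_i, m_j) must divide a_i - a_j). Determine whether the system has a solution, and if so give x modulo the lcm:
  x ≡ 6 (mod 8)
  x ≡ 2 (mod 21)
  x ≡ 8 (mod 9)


Moduli 8, 21, 9 are not pairwise coprime, so CRT works modulo lcm(m_i) when all pairwise compatibility conditions hold.
Pairwise compatibility: gcd(m_i, m_j) must divide a_i - a_j for every pair.
Merge one congruence at a time:
  Start: x ≡ 6 (mod 8).
  Combine with x ≡ 2 (mod 21): gcd(8, 21) = 1; 2 - 6 = -4, which IS divisible by 1, so compatible.
    Write x = 6 + 8·t and substitute into x ≡ 2 (mod 21): 8·t ≡ 2 − 6 = -4 (mod 21).
    Reduce coefficients mod 21: 8·t ≡ 17 (mod 21).
    The inverse of 8 mod 21 is 8 (since 8·8 = 64 = 3·21 + 1), so t ≡ 8·17 = 136 ≡ 10 (mod 21).
    Then x = 6 + 8·10 = 86, valid modulo lcm(8, 21) = 168: x ≡ 86 (mod 168).
  Combine with x ≡ 8 (mod 9): gcd(168, 9) = 3; 8 - 86 = -78, which IS divisible by 3, so compatible.
    Write x = 86 + 168·t and substitute into x ≡ 8 (mod 9): 168·t ≡ 8 − 86 = -78 (mod 9).
    Divide the congruence (and modulus) by g = 3: 56·t ≡ -26 (mod 3).
    Reduce coefficients mod 3: 2·t ≡ 1 (mod 3).
    The inverse of 2 mod 3 is 2 (since 2·2 = 4 = 1·3 + 1), so t ≡ 2·1 = 2 ≡ 2 (mod 3).
    Then x = 86 + 168·2 = 422, valid modulo lcm(168, 9) = 504: x ≡ 422 (mod 504).
Verify: 422 mod 8 = 6, 422 mod 21 = 2, 422 mod 9 = 8.

x ≡ 422 (mod 504).


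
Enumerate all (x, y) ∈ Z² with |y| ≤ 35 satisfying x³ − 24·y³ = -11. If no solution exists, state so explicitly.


The equation is x³ - 24y³ = -11. For fixed y, x³ = 24·y³ − 11, so a solution requires the RHS to be a perfect cube.
Strategy: iterate y from -35 to 35, compute RHS = 24·y³ − 11, and check whether it is a (positive or negative) perfect cube.
Check small values of y:
  y = 0: RHS = -11 is not a perfect cube.
  y = 1: RHS = 13 is not a perfect cube.
  y = -1: RHS = -35 is not a perfect cube.
  y = 2: RHS = 181 is not a perfect cube.
  y = -2: RHS = -203 is not a perfect cube.
  y = 3: RHS = 637 is not a perfect cube.
  y = -3: RHS = -659 is not a perfect cube.
Continuing the search up to |y| = 35 finds no solutions either.
No (x, y) in the scanned range satisfies the equation.

No integer solutions with |y| ≤ 35.


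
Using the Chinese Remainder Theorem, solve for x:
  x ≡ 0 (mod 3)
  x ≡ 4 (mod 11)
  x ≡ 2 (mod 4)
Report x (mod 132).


Moduli 3, 11, 4 are pairwise coprime; by CRT there is a unique solution modulo M = 3 · 11 · 4 = 132.
Solve pairwise, accumulating the modulus:
  Start with x ≡ 0 (mod 3).
  Combine with x ≡ 4 (mod 11): since gcd(3, 11) = 1, we get a unique residue mod 33.
    Write x = 0 + 3·t and substitute into x ≡ 4 (mod 11): 3·t ≡ 4 − 0 = 4 (mod 11).
    The inverse of 3 mod 11 is 4 (since 3·4 = 12 = 1·11 + 1), so t ≡ 4·4 = 16 ≡ 5 (mod 11).
    Then x = 0 + 3·5 = 15, valid modulo lcm(3, 11) = 33: x ≡ 15 (mod 33).
  Combine with x ≡ 2 (mod 4): since gcd(33, 4) = 1, we get a unique residue mod 132.
    Write x = 15 + 33·t and substitute into x ≡ 2 (mod 4): 33·t ≡ 2 − 15 = -13 (mod 4).
    Reduce coefficients mod 4: 1·t ≡ 3 (mod 4).
    So t ≡ 3 (mod 4).
    Then x = 15 + 33·3 = 114, valid modulo lcm(33, 4) = 132: x ≡ 114 (mod 132).
Verify: 114 mod 3 = 0 ✓, 114 mod 11 = 4 ✓, 114 mod 4 = 2 ✓.

x ≡ 114 (mod 132).


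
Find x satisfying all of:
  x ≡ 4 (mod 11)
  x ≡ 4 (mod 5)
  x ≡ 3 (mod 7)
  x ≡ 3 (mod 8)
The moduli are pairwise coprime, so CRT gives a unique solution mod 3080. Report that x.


Product of moduli M = 11 · 5 · 7 · 8 = 3080.
Merge one congruence at a time:
  Start: x ≡ 4 (mod 11).
  Combine with x ≡ 4 (mod 5); new modulus lcm = 55.
    Write x = 4 + 11·t and substitute into x ≡ 4 (mod 5): 11·t ≡ 4 − 4 = 0 (mod 5).
    Reduce coefficients mod 5: 1·t ≡ 0 (mod 5).
    So t ≡ 0 (mod 5).
    Then x = 4 + 11·0 = 4, valid modulo lcm(11, 5) = 55: x ≡ 4 (mod 55).
  Combine with x ≡ 3 (mod 7); new modulus lcm = 385.
    Write x = 4 + 55·t and substitute into x ≡ 3 (mod 7): 55·t ≡ 3 − 4 = -1 (mod 7).
    Reduce coefficients mod 7: 6·t ≡ 6 (mod 7).
    The inverse of 6 mod 7 is 6 (since 6·6 = 36 = 5·7 + 1), so t ≡ 6·6 = 36 ≡ 1 (mod 7).
    Then x = 4 + 55·1 = 59, valid modulo lcm(55, 7) = 385: x ≡ 59 (mod 385).
  Combine with x ≡ 3 (mod 8); new modulus lcm = 3080.
    Write x = 59 + 385·t and substitute into x ≡ 3 (mod 8): 385·t ≡ 3 − 59 = -56 (mod 8).
    Reduce coefficients mod 8: 1·t ≡ 0 (mod 8).
    So t ≡ 0 (mod 8).
    Then x = 59 + 385·0 = 59, valid modulo lcm(385, 8) = 3080: x ≡ 59 (mod 3080).
Verify against each original: 59 mod 11 = 4, 59 mod 5 = 4, 59 mod 7 = 3, 59 mod 8 = 3.

x ≡ 59 (mod 3080).


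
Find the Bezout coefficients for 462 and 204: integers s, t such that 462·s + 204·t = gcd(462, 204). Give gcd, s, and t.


Euclidean algorithm on (462, 204) — divide until remainder is 0:
  462 = 2 · 204 + 54
  204 = 3 · 54 + 42
  54 = 1 · 42 + 12
  42 = 3 · 12 + 6
  12 = 2 · 6 + 0
gcd(462, 204) = 6.
Track Bezout coefficients alongside the remainders: start with r₀ = 462 = a·1 + b·0 (s = 1, t = 0) and r₁ = 204 = a·0 + b·1 (s = 0, t = 1); each new remainder r_{k+1} = r_{k-1} − q_k·r_k inherits s_{k+1} = s_{k-1} − q_k·s_k, t_{k+1} = t_{k-1} − q_k·t_k, so r_k = a·s_k + b·t_k at every step:
  q = 2: r = 54, s = 1 − 2·0 = 1, t = 0 − 2·1 = -2  (check: 462·1 + 204·(-2) = 54)
  q = 3: r = 42, s = 0 − 3·1 = -3, t = 1 − 3·(-2) = 7  (check: 462·(-3) + 204·7 = 42)
  q = 1: r = 12, s = 1 − 1·(-3) = 4, t = -2 − 1·7 = -9  (check: 462·4 + 204·(-9) = 12)
  q = 3: r = 6, s = -3 − 3·4 = -15, t = 7 − 3·(-9) = 34  (check: 462·(-15) + 204·34 = 6)
The row with r = 6 (the gcd) gives the Bezout coefficients s = -15, t = 34.
Result: 462 · (-15) + 204 · (34) = 6.

gcd(462, 204) = 6; s = -15, t = 34 (check: 462·(-15) + 204·34 = 6).


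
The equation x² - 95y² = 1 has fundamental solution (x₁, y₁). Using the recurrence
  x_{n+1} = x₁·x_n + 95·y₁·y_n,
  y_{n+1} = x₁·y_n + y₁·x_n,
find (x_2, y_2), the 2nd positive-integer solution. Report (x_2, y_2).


Step 1: Find the fundamental solution (x₁, y₁) of x² - 95y² = 1.
  Expand √95 as a continued fraction. a₀ = ⌊√95⌋ = 9; iterate m_{k+1} = d_k·a_k − m_k, d_{k+1} = (95 − m_{k+1}²)/d_k, a_{k+1} = ⌊(a₀ + m_{k+1})/d_{k+1}⌋ (starting m₀ = 0, d₀ = 1), with convergents p_k = a_k·p_{k-1} + p_{k-2}, q_k = a_k·q_{k-1} + q_{k-2} (p₋₁ = 1, q₋₁ = 0):
  k = 0: a₀ = 9; p₀/q₀ = 9/1; p₀² − 95·q₀² = 81 − 95 = -14.
  k = 1: m = 9, d = 14, a = ⌊(9 + 9)/14⌋ = 1; p/q = (1·9 + 1)/(1·1 + 0) = 10/1; p² − 95·q² = 100 − 95 = 5.
  k = 2: m = 5, d = 5, a = ⌊(9 + 5)/5⌋ = 2; p/q = (2·10 + 9)/(2·1 + 1) = 29/3; p² − 95·q² = 841 − 855 = -14.
  k = 3: m = 5, d = 14, a = ⌊(9 + 5)/14⌋ = 1; p/q = (1·29 + 10)/(1·3 + 1) = 39/4; p² − 95·q² = 1521 − 1520 = 1.
  The first convergent with p² − 95·q² = 1 gives the fundamental solution (x₁, y₁) = (39, 4).
Step 2: Apply the recurrence (x_{n+1}, y_{n+1}) = (x₁x_n + 95y₁y_n, x₁y_n + y₁x_n) repeatedly.
  From (x_1, y_1) = (39, 4): x_2 = 39·39 + 95·4·4 = 3041; y_2 = 39·4 + 4·39 = 312.
Step 3: Verify x_2² - 95·y_2² = 9247681 - 9247680 = 1 (should be 1). ✓

(x_1, y_1) = (39, 4); (x_2, y_2) = (3041, 312).


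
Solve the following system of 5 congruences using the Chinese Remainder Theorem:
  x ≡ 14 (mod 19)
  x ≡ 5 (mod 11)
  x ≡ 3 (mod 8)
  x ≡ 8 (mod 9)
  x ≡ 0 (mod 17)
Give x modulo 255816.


Product of moduli M = 19 · 11 · 8 · 9 · 17 = 255816.
Merge one congruence at a time:
  Start: x ≡ 14 (mod 19).
  Combine with x ≡ 5 (mod 11); new modulus lcm = 209.
    Write x = 14 + 19·t and substitute into x ≡ 5 (mod 11): 19·t ≡ 5 − 14 = -9 (mod 11).
    Reduce coefficients mod 11: 8·t ≡ 2 (mod 11).
    The inverse of 8 mod 11 is 7 (since 8·7 = 56 = 5·11 + 1), so t ≡ 7·2 = 14 ≡ 3 (mod 11).
    Then x = 14 + 19·3 = 71, valid modulo lcm(19, 11) = 209: x ≡ 71 (mod 209).
  Combine with x ≡ 3 (mod 8); new modulus lcm = 1672.
    Write x = 71 + 209·t and substitute into x ≡ 3 (mod 8): 209·t ≡ 3 − 71 = -68 (mod 8).
    Reduce coefficients mod 8: 1·t ≡ 4 (mod 8).
    So t ≡ 4 (mod 8).
    Then x = 71 + 209·4 = 907, valid modulo lcm(209, 8) = 1672: x ≡ 907 (mod 1672).
  Combine with x ≡ 8 (mod 9); new modulus lcm = 15048.
    Write x = 907 + 1672·t and substitute into x ≡ 8 (mod 9): 1672·t ≡ 8 − 907 = -899 (mod 9).
    Reduce coefficients mod 9: 7·t ≡ 1 (mod 9).
    The inverse of 7 mod 9 is 4 (since 7·4 = 28 = 3·9 + 1), so t ≡ 4·1 = 4 ≡ 4 (mod 9).
    Then x = 907 + 1672·4 = 7595, valid modulo lcm(1672, 9) = 15048: x ≡ 7595 (mod 15048).
  Combine with x ≡ 0 (mod 17); new modulus lcm = 255816.
    Write x = 7595 + 15048·t and substitute into x ≡ 0 (mod 17): 15048·t ≡ 0 − 7595 = -7595 (mod 17).
    Reduce coefficients mod 17: 3·t ≡ 4 (mod 17).
    The inverse of 3 mod 17 is 6 (since 3·6 = 18 = 1·17 + 1), so t ≡ 6·4 = 24 ≡ 7 (mod 17).
    Then x = 7595 + 15048·7 = 112931, valid modulo lcm(15048, 17) = 255816: x ≡ 112931 (mod 255816).
Verify against each original: 112931 mod 19 = 14, 112931 mod 11 = 5, 112931 mod 8 = 3, 112931 mod 9 = 8, 112931 mod 17 = 0.

x ≡ 112931 (mod 255816).


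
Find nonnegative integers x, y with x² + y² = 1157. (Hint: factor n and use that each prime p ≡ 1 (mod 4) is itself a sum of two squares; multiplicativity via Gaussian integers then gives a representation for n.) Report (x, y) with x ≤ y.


Step 1: Factor n = 1157 = 13 · 89.
Step 2: Check the mod-4 condition on each prime factor: 13 ≡ 1 (mod 4), exponent 1; 89 ≡ 1 (mod 4), exponent 1.
All primes ≡ 3 (mod 4) appear to even exponent (or don't appear), so by the two-squares theorem n IS expressible as a sum of two squares.
Step 3: Build a representation. Here n = 13 · 89 is a product of primes ≡ 1 (mod 4). Each prime p ≡ 1 (mod 4) is itself a sum of two squares; find a² by testing p − a² for a perfect square:
  13: 13 − 1² = 12, 13 − 2² = 9 = 3² ⇒ 13 = 2² + 3².
  89: 89 − 1² = 88, 89 − 2² = 85, 89 − 3² = 80, 89 − 4² = 73, 89 − 5² = 64 = 8² ⇒ 89 = 5² + 8².
  Combine using the Brahmagupta–Fibonacci identity (a² + b²)(c² + d²) = (ac − bd)² + (ad + bc)² = (ac + bd)² + (ad − bc)²:
  13 · 89 = 1157: from (2² + 3²)(5² + 8²), take (2·5 − 3·8, 2·8 + 3·5) = (10 − 24, 16 + 15) = (-14, 31); dropping signs (only squares matter) gives (14, 31); check 14² + 31² = 196 + 961 = 1157 ✓.
Step 4: Order so x ≤ y and verify: 14² + 31² = 196 + 961 = 1157 = n. ✓

n = 1157 = 14² + 31² (one valid representation with x ≤ y).


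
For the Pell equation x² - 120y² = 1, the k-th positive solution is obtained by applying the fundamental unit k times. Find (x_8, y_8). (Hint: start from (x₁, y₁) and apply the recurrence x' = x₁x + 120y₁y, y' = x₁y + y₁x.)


Step 1: Find the fundamental solution (x₁, y₁) of x² - 120y² = 1.
  Expand √120 as a continued fraction. a₀ = ⌊√120⌋ = 10; iterate m_{k+1} = d_k·a_k − m_k, d_{k+1} = (120 − m_{k+1}²)/d_k, a_{k+1} = ⌊(a₀ + m_{k+1})/d_{k+1}⌋ (starting m₀ = 0, d₀ = 1), with convergents p_k = a_k·p_{k-1} + p_{k-2}, q_k = a_k·q_{k-1} + q_{k-2} (p₋₁ = 1, q₋₁ = 0):
  k = 0: a₀ = 10; p₀/q₀ = 10/1; p₀² − 120·q₀² = 100 − 120 = -20.
  k = 1: m = 10, d = 20, a = ⌊(10 + 10)/20⌋ = 1; p/q = (1·10 + 1)/(1·1 + 0) = 11/1; p² − 120·q² = 121 − 120 = 1.
  The first convergent with p² − 120·q² = 1 gives the fundamental solution (x₁, y₁) = (11, 1).
Step 2: Apply the recurrence (x_{n+1}, y_{n+1}) = (x₁x_n + 120y₁y_n, x₁y_n + y₁x_n) repeatedly.
  From (x_1, y_1) = (11, 1): x_2 = 11·11 + 120·1·1 = 241; y_2 = 11·1 + 1·11 = 22.
  From (x_2, y_2) = (241, 22): x_3 = 11·241 + 120·1·22 = 5291; y_3 = 11·22 + 1·241 = 483.
  From (x_3, y_3) = (5291, 483): x_4 = 11·5291 + 120·1·483 = 116161; y_4 = 11·483 + 1·5291 = 10604.
  From (x_4, y_4) = (116161, 10604): x_5 = 11·116161 + 120·1·10604 = 2550251; y_5 = 11·10604 + 1·116161 = 232805.
  From (x_5, y_5) = (2550251, 232805): x_6 = 11·2550251 + 120·1·232805 = 55989361; y_6 = 11·232805 + 1·2550251 = 5111106.
  From (x_6, y_6) = (55989361, 5111106): x_7 = 11·55989361 + 120·1·5111106 = 1229215691; y_7 = 11·5111106 + 1·55989361 = 112211527.
  From (x_7, y_7) = (1229215691, 112211527): x_8 = 11·1229215691 + 120·1·112211527 = 26986755841; y_8 = 11·112211527 + 1·1229215691 = 2463542488.
Step 3: Verify x_8² - 120·y_8² = 728284990821747617281 - 728284990821747617280 = 1 (should be 1). ✓

(x_1, y_1) = (11, 1); (x_8, y_8) = (26986755841, 2463542488).


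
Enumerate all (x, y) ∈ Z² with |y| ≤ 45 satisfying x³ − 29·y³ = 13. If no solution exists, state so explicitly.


The equation is x³ - 29y³ = 13. For fixed y, x³ = 29·y³ + 13, so a solution requires the RHS to be a perfect cube.
Strategy: iterate y from -45 to 45, compute RHS = 29·y³ + 13, and check whether it is a (positive or negative) perfect cube.
Check small values of y:
  y = 0: RHS = 13 is not a perfect cube.
  y = 1: RHS = 42 is not a perfect cube.
  y = -1: RHS = -16 is not a perfect cube.
  y = 2: RHS = 245 is not a perfect cube.
  y = -2: RHS = -219 is not a perfect cube.
  y = 3: RHS = 796 is not a perfect cube.
  y = -3: RHS = -770 is not a perfect cube.
Continuing the search up to |y| = 45 finds no solutions either.
No (x, y) in the scanned range satisfies the equation.

No integer solutions with |y| ≤ 45.


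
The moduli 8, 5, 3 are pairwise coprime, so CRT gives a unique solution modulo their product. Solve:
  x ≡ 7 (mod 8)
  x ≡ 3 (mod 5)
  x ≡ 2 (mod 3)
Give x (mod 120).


Moduli 8, 5, 3 are pairwise coprime; by CRT there is a unique solution modulo M = 8 · 5 · 3 = 120.
Solve pairwise, accumulating the modulus:
  Start with x ≡ 7 (mod 8).
  Combine with x ≡ 3 (mod 5): since gcd(8, 5) = 1, we get a unique residue mod 40.
    Write x = 7 + 8·t and substitute into x ≡ 3 (mod 5): 8·t ≡ 3 − 7 = -4 (mod 5).
    Reduce coefficients mod 5: 3·t ≡ 1 (mod 5).
    The inverse of 3 mod 5 is 2 (since 3·2 = 6 = 1·5 + 1), so t ≡ 2·1 = 2 ≡ 2 (mod 5).
    Then x = 7 + 8·2 = 23, valid modulo lcm(8, 5) = 40: x ≡ 23 (mod 40).
  Combine with x ≡ 2 (mod 3): since gcd(40, 3) = 1, we get a unique residue mod 120.
    Write x = 23 + 40·t and substitute into x ≡ 2 (mod 3): 40·t ≡ 2 − 23 = -21 (mod 3).
    Reduce coefficients mod 3: 1·t ≡ 0 (mod 3).
    So t ≡ 0 (mod 3).
    Then x = 23 + 40·0 = 23, valid modulo lcm(40, 3) = 120: x ≡ 23 (mod 120).
Verify: 23 mod 8 = 7 ✓, 23 mod 5 = 3 ✓, 23 mod 3 = 2 ✓.

x ≡ 23 (mod 120).


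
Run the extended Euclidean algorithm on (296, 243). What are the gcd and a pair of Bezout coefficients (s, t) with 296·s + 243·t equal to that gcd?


Euclidean algorithm on (296, 243) — divide until remainder is 0:
  296 = 1 · 243 + 53
  243 = 4 · 53 + 31
  53 = 1 · 31 + 22
  31 = 1 · 22 + 9
  22 = 2 · 9 + 4
  9 = 2 · 4 + 1
  4 = 4 · 1 + 0
gcd(296, 243) = 1.
Track Bezout coefficients alongside the remainders: start with r₀ = 296 = a·1 + b·0 (s = 1, t = 0) and r₁ = 243 = a·0 + b·1 (s = 0, t = 1); each new remainder r_{k+1} = r_{k-1} − q_k·r_k inherits s_{k+1} = s_{k-1} − q_k·s_k, t_{k+1} = t_{k-1} − q_k·t_k, so r_k = a·s_k + b·t_k at every step:
  q = 1: r = 53, s = 1 − 1·0 = 1, t = 0 − 1·1 = -1  (check: 296·1 + 243·(-1) = 53)
  q = 4: r = 31, s = 0 − 4·1 = -4, t = 1 − 4·(-1) = 5  (check: 296·(-4) + 243·5 = 31)
  q = 1: r = 22, s = 1 − 1·(-4) = 5, t = -1 − 1·5 = -6  (check: 296·5 + 243·(-6) = 22)
  q = 1: r = 9, s = -4 − 1·5 = -9, t = 5 − 1·(-6) = 11  (check: 296·(-9) + 243·11 = 9)
  q = 2: r = 4, s = 5 − 2·(-9) = 23, t = -6 − 2·11 = -28  (check: 296·23 + 243·(-28) = 4)
  q = 2: r = 1, s = -9 − 2·23 = -55, t = 11 − 2·(-28) = 67  (check: 296·(-55) + 243·67 = 1)
The row with r = 1 (the gcd) gives the Bezout coefficients s = -55, t = 67.
Result: 296 · (-55) + 243 · (67) = 1.

gcd(296, 243) = 1; s = -55, t = 67 (check: 296·(-55) + 243·67 = 1).


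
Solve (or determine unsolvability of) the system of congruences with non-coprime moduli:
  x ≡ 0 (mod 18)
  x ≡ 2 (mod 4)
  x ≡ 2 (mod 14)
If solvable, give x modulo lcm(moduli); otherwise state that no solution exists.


Moduli 18, 4, 14 are not pairwise coprime, so CRT works modulo lcm(m_i) when all pairwise compatibility conditions hold.
Pairwise compatibility: gcd(m_i, m_j) must divide a_i - a_j for every pair.
Merge one congruence at a time:
  Start: x ≡ 0 (mod 18).
  Combine with x ≡ 2 (mod 4): gcd(18, 4) = 2; 2 - 0 = 2, which IS divisible by 2, so compatible.
    Write x = 0 + 18·t and substitute into x ≡ 2 (mod 4): 18·t ≡ 2 − 0 = 2 (mod 4).
    Divide the congruence (and modulus) by g = 2: 9·t ≡ 1 (mod 2).
    Reduce coefficients mod 2: 1·t ≡ 1 (mod 2).
    So t ≡ 1 (mod 2).
    Then x = 0 + 18·1 = 18, valid modulo lcm(18, 4) = 36: x ≡ 18 (mod 36).
  Combine with x ≡ 2 (mod 14): gcd(36, 14) = 2; 2 - 18 = -16, which IS divisible by 2, so compatible.
    Write x = 18 + 36·t and substitute into x ≡ 2 (mod 14): 36·t ≡ 2 − 18 = -16 (mod 14).
    Divide the congruence (and modulus) by g = 2: 18·t ≡ -8 (mod 7).
    Reduce coefficients mod 7: 4·t ≡ 6 (mod 7).
    The inverse of 4 mod 7 is 2 (since 4·2 = 8 = 1·7 + 1), so t ≡ 2·6 = 12 ≡ 5 (mod 7).
    Then x = 18 + 36·5 = 198, valid modulo lcm(36, 14) = 252: x ≡ 198 (mod 252).
Verify: 198 mod 18 = 0, 198 mod 4 = 2, 198 mod 14 = 2.

x ≡ 198 (mod 252).


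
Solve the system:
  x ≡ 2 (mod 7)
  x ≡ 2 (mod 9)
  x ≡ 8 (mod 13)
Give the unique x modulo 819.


Moduli 7, 9, 13 are pairwise coprime; by CRT there is a unique solution modulo M = 7 · 9 · 13 = 819.
Solve pairwise, accumulating the modulus:
  Start with x ≡ 2 (mod 7).
  Combine with x ≡ 2 (mod 9): since gcd(7, 9) = 1, we get a unique residue mod 63.
    Write x = 2 + 7·t and substitute into x ≡ 2 (mod 9): 7·t ≡ 2 − 2 = 0 (mod 9).
    The inverse of 7 mod 9 is 4 (since 7·4 = 28 = 3·9 + 1), so t ≡ 4·0 = 0 ≡ 0 (mod 9).
    Then x = 2 + 7·0 = 2, valid modulo lcm(7, 9) = 63: x ≡ 2 (mod 63).
  Combine with x ≡ 8 (mod 13): since gcd(63, 13) = 1, we get a unique residue mod 819.
    Write x = 2 + 63·t and substitute into x ≡ 8 (mod 13): 63·t ≡ 8 − 2 = 6 (mod 13).
    Reduce coefficients mod 13: 11·t ≡ 6 (mod 13).
    The inverse of 11 mod 13 is 6 (since 11·6 = 66 = 5·13 + 1), so t ≡ 6·6 = 36 ≡ 10 (mod 13).
    Then x = 2 + 63·10 = 632, valid modulo lcm(63, 13) = 819: x ≡ 632 (mod 819).
Verify: 632 mod 7 = 2 ✓, 632 mod 9 = 2 ✓, 632 mod 13 = 8 ✓.

x ≡ 632 (mod 819).


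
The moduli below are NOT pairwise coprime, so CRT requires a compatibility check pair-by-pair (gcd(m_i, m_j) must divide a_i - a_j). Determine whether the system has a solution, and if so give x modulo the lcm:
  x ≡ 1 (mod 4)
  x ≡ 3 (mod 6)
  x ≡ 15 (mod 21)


Moduli 4, 6, 21 are not pairwise coprime, so CRT works modulo lcm(m_i) when all pairwise compatibility conditions hold.
Pairwise compatibility: gcd(m_i, m_j) must divide a_i - a_j for every pair.
Merge one congruence at a time:
  Start: x ≡ 1 (mod 4).
  Combine with x ≡ 3 (mod 6): gcd(4, 6) = 2; 3 - 1 = 2, which IS divisible by 2, so compatible.
    Write x = 1 + 4·t and substitute into x ≡ 3 (mod 6): 4·t ≡ 3 − 1 = 2 (mod 6).
    Divide the congruence (and modulus) by g = 2: 2·t ≡ 1 (mod 3).
    The inverse of 2 mod 3 is 2 (since 2·2 = 4 = 1·3 + 1), so t ≡ 2·1 = 2 ≡ 2 (mod 3).
    Then x = 1 + 4·2 = 9, valid modulo lcm(4, 6) = 12: x ≡ 9 (mod 12).
  Combine with x ≡ 15 (mod 21): gcd(12, 21) = 3; 15 - 9 = 6, which IS divisible by 3, so compatible.
    Write x = 9 + 12·t and substitute into x ≡ 15 (mod 21): 12·t ≡ 15 − 9 = 6 (mod 21).
    Divide the congruence (and modulus) by g = 3: 4·t ≡ 2 (mod 7).
    The inverse of 4 mod 7 is 2 (since 4·2 = 8 = 1·7 + 1), so t ≡ 2·2 = 4 ≡ 4 (mod 7).
    Then x = 9 + 12·4 = 57, valid modulo lcm(12, 21) = 84: x ≡ 57 (mod 84).
Verify: 57 mod 4 = 1, 57 mod 6 = 3, 57 mod 21 = 15.

x ≡ 57 (mod 84).
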